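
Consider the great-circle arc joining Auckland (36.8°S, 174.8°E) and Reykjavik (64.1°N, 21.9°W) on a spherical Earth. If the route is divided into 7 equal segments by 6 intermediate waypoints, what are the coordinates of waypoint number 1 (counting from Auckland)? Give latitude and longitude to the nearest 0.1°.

≈ 15.8°S, 179.5°W

The haversine formula gives a central angle δ ≈ 2.634 rad (150.9°) between the endpoints.
Interpolate at f = 1/7 with slerp weights a = sin((1−f)δ)/sin δ ≈ 1.591, b = sin(fδ)/sin δ ≈ 0.756.
p = a·p₁ + b·p₂ ≈ (-0.962, -0.008, -0.273); φ = arcsin(p_z) ≈ -15.83°, λ = atan2(p_y, p_x) ≈ -179.54°.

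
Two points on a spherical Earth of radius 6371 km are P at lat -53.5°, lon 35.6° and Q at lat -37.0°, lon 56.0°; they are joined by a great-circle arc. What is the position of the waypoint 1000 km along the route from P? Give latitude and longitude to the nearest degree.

≈ lat -47°, lon 46°

The haversine formula gives a central angle δ ≈ 0.379 rad (21.7°) between the endpoints. The total great-circle distance is δ·R ≈ 0.379 × 6371 ≈ 2415 km, so the target fraction is f = 1000/2415 ≈ 0.414.
Interpolate at f ≈ 0.414 with slerp weights a = sin((1−f)δ)/sin δ ≈ 0.595, b = sin(fδ)/sin δ ≈ 0.422.
p = a·p₁ + b·p₂ ≈ (0.477, 0.486, -0.733); φ = arcsin(p_z) ≈ -47.12°, λ = atan2(p_y, p_x) ≈ 45.55°.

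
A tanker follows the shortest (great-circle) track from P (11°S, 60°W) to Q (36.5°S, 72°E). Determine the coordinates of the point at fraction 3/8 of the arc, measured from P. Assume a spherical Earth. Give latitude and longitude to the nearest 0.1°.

≈ (40.1°S, 24.2°W)

Write both endpoints as unit vectors p₁, p₂ with components (cos φ cos λ, cos φ sin λ, sin φ).
The central angle between the endpoints is δ = arccos(p₁·p₂) ≈ 1.998 rad (114.5°).
Interpolate at f = 3/8 with slerp weights a = sin((1−f)δ)/sin δ ≈ 1.042, b = sin(fδ)/sin δ ≈ 0.748.
p = a·p₁ + b·p₂ ≈ (0.698, -0.314, -0.644); φ = arcsin(p_z) ≈ -40.10°, λ = atan2(p_y, p_x) ≈ -24.23°.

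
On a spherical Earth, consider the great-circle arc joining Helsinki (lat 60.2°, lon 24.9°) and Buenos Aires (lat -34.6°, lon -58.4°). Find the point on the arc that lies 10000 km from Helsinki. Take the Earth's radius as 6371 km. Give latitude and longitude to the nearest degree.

From cos δ = sin φ₁ sin φ₂ + cos φ₁ cos φ₂ cos Δλ, the central angle is δ ≈ 2.032 rad (116.4°). The total great-circle distance is δ·R ≈ 2.032 × 6371 ≈ 12946 km, so the target fraction is f = 10000/12946 ≈ 0.772.
Interpolate at f ≈ 0.772 with slerp weights a = sin((1−f)δ)/sin δ ≈ 0.498, b = sin(fδ)/sin δ ≈ 1.117.
p = a·p₁ + b·p₂ ≈ (0.706, -0.679, -0.202); φ = arcsin(p_z) ≈ -11.64°, λ = atan2(p_y, p_x) ≈ -43.86°.

≈ lat -12°, lon -44°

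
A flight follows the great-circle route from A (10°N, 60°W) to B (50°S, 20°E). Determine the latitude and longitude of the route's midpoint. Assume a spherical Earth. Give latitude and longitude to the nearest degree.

≈ (25°S, 30°W)

From cos δ = sin φ₁ sin φ₂ + cos φ₁ cos φ₂ cos Δλ, the central angle is δ ≈ 1.594 rad (91.3°).
Interpolate at f = 1/2 with slerp weights a = sin((1−f)δ)/sin δ ≈ 0.715, b = sin(fδ)/sin δ ≈ 0.715.
p = a·p₁ + b·p₂ ≈ (0.784, -0.453, -0.424); φ = arcsin(p_z) ≈ -25.08°, λ = atan2(p_y, p_x) ≈ -30.00°.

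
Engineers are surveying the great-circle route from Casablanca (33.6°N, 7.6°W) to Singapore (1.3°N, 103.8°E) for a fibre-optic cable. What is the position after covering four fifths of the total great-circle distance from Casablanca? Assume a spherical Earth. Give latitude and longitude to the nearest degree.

≈ 14°N, 86°E

The haversine formula gives a central angle δ ≈ 1.866 rad (106.9°) between the endpoints.
Interpolate at f = 4/5 with slerp weights a = sin((1−f)δ)/sin δ ≈ 0.381, b = sin(fδ)/sin δ ≈ 1.042.
p = a·p₁ + b·p₂ ≈ (0.066, 0.970, 0.235); φ = arcsin(p_z) ≈ 13.57°, λ = atan2(p_y, p_x) ≈ 86.10°.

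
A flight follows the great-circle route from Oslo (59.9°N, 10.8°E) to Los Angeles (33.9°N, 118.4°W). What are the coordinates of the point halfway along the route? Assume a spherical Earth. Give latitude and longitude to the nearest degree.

Write both endpoints as unit vectors p₁, p₂ with components (cos φ cos λ, cos φ sin λ, sin φ).
The central angle between the endpoints is δ = arccos(p₁·p₂) ≈ 1.350 rad (77.3°).
Interpolate at f = 1/2 with slerp weights a = sin((1−f)δ)/sin δ ≈ 0.640, b = sin(fδ)/sin δ ≈ 0.640.
p = a·p₁ + b·p₂ ≈ (0.063, -0.407, 0.911); φ = arcsin(p_z) ≈ 65.66°, λ = atan2(p_y, p_x) ≈ -81.26°.

≈ (66°N, 81°W)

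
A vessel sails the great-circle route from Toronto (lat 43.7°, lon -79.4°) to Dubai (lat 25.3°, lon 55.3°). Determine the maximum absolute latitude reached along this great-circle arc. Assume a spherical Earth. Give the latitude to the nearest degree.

≈ 62°

The great circle lies in the plane with unit normal n̂ = (p₁ × p₂)/|p₁ × p₂|.
Here n̂_z ≈ +0.471; the vertex latitude is φ_max = arccos|n̂_z| ≈ 61.9°.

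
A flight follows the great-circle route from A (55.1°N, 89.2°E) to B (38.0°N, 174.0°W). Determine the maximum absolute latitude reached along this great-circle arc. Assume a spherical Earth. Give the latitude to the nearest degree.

≈ 60°N

The great circle lies in the plane with unit normal n̂ = (p₁ × p₂)/|p₁ × p₂|.
Here n̂_z ≈ +0.502; the vertex latitude is φ_max = arccos|n̂_z| ≈ 59.9°.
Check via Clairaut: cos φ_max = |cos φ₁| · sin C = cos(55.1°)·sin(61.3°) ≈ 0.502, again giving ≈ 59.9°.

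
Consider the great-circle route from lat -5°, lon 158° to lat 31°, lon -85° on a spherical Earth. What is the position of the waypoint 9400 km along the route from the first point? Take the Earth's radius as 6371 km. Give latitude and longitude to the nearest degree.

≈ lat 31°, lon -121°

From cos δ = sin φ₁ sin φ₂ + cos φ₁ cos φ₂ cos Δλ, the central angle is δ ≈ 2.018 rad (115.6°). The total great-circle distance is δ·R ≈ 2.018 × 6371 ≈ 12857 km, so the target fraction is f = 9400/12857 ≈ 0.731.
Interpolate at f ≈ 0.731 with slerp weights a = sin((1−f)δ)/sin δ ≈ 0.573, b = sin(fδ)/sin δ ≈ 1.104.
p = a·p₁ + b·p₂ ≈ (-0.447, -0.729, 0.519); φ = arcsin(p_z) ≈ 31.25°, λ = atan2(p_y, p_x) ≈ -121.49°.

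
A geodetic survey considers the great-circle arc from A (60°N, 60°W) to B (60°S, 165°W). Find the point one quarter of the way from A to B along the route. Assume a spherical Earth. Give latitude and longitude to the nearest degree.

≈ (32°N, 96°W)

From cos δ = sin φ₁ sin φ₂ + cos φ₁ cos φ₂ cos Δλ, the central angle is δ ≈ 2.523 rad (144.6°).
Interpolate at f = 1/4 with slerp weights a = sin((1−f)δ)/sin δ ≈ 1.636, b = sin(fδ)/sin δ ≈ 1.017.
p = a·p₁ + b·p₂ ≈ (-0.082, -0.840, 0.536); φ = arcsin(p_z) ≈ 32.42°, λ = atan2(p_y, p_x) ≈ -95.58°.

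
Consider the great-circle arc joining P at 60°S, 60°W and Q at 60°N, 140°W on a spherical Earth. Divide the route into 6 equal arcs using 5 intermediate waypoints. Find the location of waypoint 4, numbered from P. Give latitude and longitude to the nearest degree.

Write both endpoints as unit vectors p₁, p₂ with components (cos φ cos λ, cos φ sin λ, sin φ).
The central angle between the endpoints is δ = arccos(p₁·p₂) ≈ 2.355 rad (135.0°).
Interpolate at f = 4/6 with slerp weights a = sin((1−f)δ)/sin δ ≈ 0.999, b = sin(fδ)/sin δ ≈ 1.413.
p = a·p₁ + b·p₂ ≈ (-0.292, -0.887, 0.359); φ = arcsin(p_z) ≈ 21.02°, λ = atan2(p_y, p_x) ≈ -108.20°.

≈ 21°N, 108°W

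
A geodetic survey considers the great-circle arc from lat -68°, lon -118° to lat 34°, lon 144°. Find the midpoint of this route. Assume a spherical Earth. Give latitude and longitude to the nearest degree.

Write both endpoints as unit vectors p₁, p₂ with components (cos φ cos λ, cos φ sin λ, sin φ).
The central angle between the endpoints is δ = arccos(p₁·p₂) ≈ 2.167 rad (124.2°).
Interpolate at f = 1/2 with slerp weights a = sin((1−f)δ)/sin δ ≈ 1.068, b = sin(fδ)/sin δ ≈ 1.068.
p = a·p₁ + b·p₂ ≈ (-0.904, 0.167, -0.393); φ = arcsin(p_z) ≈ -23.14°, λ = atan2(p_y, p_x) ≈ 169.52°.

≈ lat -23°, lon 170°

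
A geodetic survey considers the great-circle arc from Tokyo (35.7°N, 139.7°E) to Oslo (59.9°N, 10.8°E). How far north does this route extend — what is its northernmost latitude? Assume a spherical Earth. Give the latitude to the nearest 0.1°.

≈ 70.9°N

The great circle lies in the plane with unit normal n̂ = (p₁ × p₂)/|p₁ × p₂|.
Here n̂_z ≈ -0.327; the vertex latitude is φ_max = arccos|n̂_z| ≈ 70.9°.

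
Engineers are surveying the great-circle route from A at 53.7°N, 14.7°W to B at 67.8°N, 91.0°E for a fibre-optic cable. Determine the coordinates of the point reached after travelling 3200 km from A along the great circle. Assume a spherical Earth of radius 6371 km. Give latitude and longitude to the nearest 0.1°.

≈ 72.4°N, 38.1°E

Convert each endpoint to a unit vector on the sphere (x = cos φ cos λ, y = cos φ sin λ, z = sin φ).
The central angle between the endpoints is δ = arccos(p₁·p₂) ≈ 0.815 rad (46.7°). The total great-circle distance is δ·R ≈ 0.815 × 6371 ≈ 5194 km, so the target fraction is f = 3200/5194 ≈ 0.616.
Interpolate at f ≈ 0.616 with slerp weights a = sin((1−f)δ)/sin δ ≈ 0.423, b = sin(fδ)/sin δ ≈ 0.661.
p = a·p₁ + b·p₂ ≈ (0.238, 0.186, 0.953); φ = arcsin(p_z) ≈ 72.41°, λ = atan2(p_y, p_x) ≈ 38.07°.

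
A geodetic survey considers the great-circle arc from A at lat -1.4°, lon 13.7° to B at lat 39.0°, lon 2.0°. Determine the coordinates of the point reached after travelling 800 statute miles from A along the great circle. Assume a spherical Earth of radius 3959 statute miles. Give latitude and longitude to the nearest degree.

≈ lat 10°, lon 11°

Write both endpoints as unit vectors p₁, p₂ with components (cos φ cos λ, cos φ sin λ, sin φ).
The central angle between the endpoints is δ = arccos(p₁·p₂) ≈ 0.730 rad (41.8°). The total great-circle distance is δ·R ≈ 0.730 × 3959 ≈ 2889 mi, so the target fraction is f = 800/2889 ≈ 0.277.
Interpolate at f ≈ 0.277 with slerp weights a = sin((1−f)δ)/sin δ ≈ 0.755, b = sin(fδ)/sin δ ≈ 0.301.
p = a·p₁ + b·p₂ ≈ (0.967, 0.187, 0.171); φ = arcsin(p_z) ≈ 9.85°, λ = atan2(p_y, p_x) ≈ 10.94°.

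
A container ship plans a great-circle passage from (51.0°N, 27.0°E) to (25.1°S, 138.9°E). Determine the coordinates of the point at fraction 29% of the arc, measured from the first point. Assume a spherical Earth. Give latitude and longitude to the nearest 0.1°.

Write both endpoints as unit vectors p₁, p₂ with components (cos φ cos λ, cos φ sin λ, sin φ).
The central angle between the endpoints is δ = arccos(p₁·p₂) ≈ 2.144 rad (122.8°).
Interpolate at f = 0.29 with slerp weights a = sin((1−f)δ)/sin δ ≈ 1.189, b = sin(fδ)/sin δ ≈ 0.693.
p = a·p₁ + b·p₂ ≈ (0.194, 0.752, 0.630); φ = arcsin(p_z) ≈ 39.03°, λ = atan2(p_y, p_x) ≈ 75.57°.

≈ (39.0°N, 75.6°E)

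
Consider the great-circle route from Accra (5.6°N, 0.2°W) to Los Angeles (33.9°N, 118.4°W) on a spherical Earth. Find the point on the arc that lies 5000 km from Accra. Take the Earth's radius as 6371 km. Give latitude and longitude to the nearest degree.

From cos δ = sin φ₁ sin φ₂ + cos φ₁ cos φ₂ cos Δλ, the central angle is δ ≈ 1.913 rad (109.6°). The total great-circle distance is δ·R ≈ 1.913 × 6371 ≈ 12190 km, so the target fraction is f = 5000/12190 ≈ 0.410.
Interpolate at f ≈ 0.410 with slerp weights a = sin((1−f)δ)/sin δ ≈ 0.960, b = sin(fδ)/sin δ ≈ 0.750.
p = a·p₁ + b·p₂ ≈ (0.659, -0.551, 0.512); φ = arcsin(p_z) ≈ 30.80°, λ = atan2(p_y, p_x) ≈ -39.92°.

≈ 31°N, 40°W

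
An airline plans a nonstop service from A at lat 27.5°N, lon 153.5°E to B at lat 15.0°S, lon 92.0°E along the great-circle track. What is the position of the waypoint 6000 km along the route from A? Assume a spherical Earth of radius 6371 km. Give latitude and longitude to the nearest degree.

Convert each endpoint to a unit vector on the sphere (x = cos φ cos λ, y = cos φ sin λ, z = sin φ).
The central angle between the endpoints is δ = arccos(p₁·p₂) ≈ 1.277 rad (73.2°). The total great-circle distance is δ·R ≈ 1.277 × 6371 ≈ 8138 km, so the target fraction is f = 6000/8138 ≈ 0.737.
Interpolate at f ≈ 0.737 with slerp weights a = sin((1−f)δ)/sin δ ≈ 0.344, b = sin(fδ)/sin δ ≈ 0.845.
p = a·p₁ + b·p₂ ≈ (-0.302, 0.952, -0.060); φ = arcsin(p_z) ≈ -3.43°, λ = atan2(p_y, p_x) ≈ 107.58°.

≈ lat 3°S, lon 108°E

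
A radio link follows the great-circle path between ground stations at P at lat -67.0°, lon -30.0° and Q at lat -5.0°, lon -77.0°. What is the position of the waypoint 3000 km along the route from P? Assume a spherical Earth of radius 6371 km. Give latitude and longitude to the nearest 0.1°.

≈ lat -45.1°, lon -59.9°

From cos δ = sin φ₁ sin φ₂ + cos φ₁ cos φ₂ cos Δλ, the central angle is δ ≈ 1.218 rad (69.8°). The total great-circle distance is δ·R ≈ 1.218 × 6371 ≈ 7759 km, so the target fraction is f = 3000/7759 ≈ 0.387.
Interpolate at f ≈ 0.387 with slerp weights a = sin((1−f)δ)/sin δ ≈ 0.724, b = sin(fδ)/sin δ ≈ 0.483.
p = a·p₁ + b·p₂ ≈ (0.353, -0.611, -0.709); φ = arcsin(p_z) ≈ -45.12°, λ = atan2(p_y, p_x) ≈ -59.95°.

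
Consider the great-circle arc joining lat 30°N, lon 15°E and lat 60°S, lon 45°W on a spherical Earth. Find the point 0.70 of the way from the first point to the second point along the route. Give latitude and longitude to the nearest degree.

≈ lat 35°S, lon 16°W

The haversine formula gives a central angle δ ≈ 1.789 rad (102.5°) between the endpoints.
Interpolate at f = 0.70 with slerp weights a = sin((1−f)δ)/sin δ ≈ 0.524, b = sin(fδ)/sin δ ≈ 0.973.
p = a·p₁ + b·p₂ ≈ (0.782, -0.227, -0.581); φ = arcsin(p_z) ≈ -35.49°, λ = atan2(p_y, p_x) ≈ -16.16°.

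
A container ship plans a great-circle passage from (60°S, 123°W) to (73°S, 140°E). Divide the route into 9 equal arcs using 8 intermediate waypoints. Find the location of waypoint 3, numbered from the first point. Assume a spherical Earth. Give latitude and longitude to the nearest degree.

≈ (70°S, 140°W)

Convert each endpoint to a unit vector on the sphere (x = cos φ cos λ, y = cos φ sin λ, z = sin φ).
The central angle between the endpoints is δ = arccos(p₁·p₂) ≈ 0.626 rad (35.9°).
Interpolate at f = 3/9 with slerp weights a = sin((1−f)δ)/sin δ ≈ 0.692, b = sin(fδ)/sin δ ≈ 0.354.
p = a·p₁ + b·p₂ ≈ (-0.268, -0.224, -0.937); φ = arcsin(p_z) ≈ -69.59°, λ = atan2(p_y, p_x) ≈ -140.11°.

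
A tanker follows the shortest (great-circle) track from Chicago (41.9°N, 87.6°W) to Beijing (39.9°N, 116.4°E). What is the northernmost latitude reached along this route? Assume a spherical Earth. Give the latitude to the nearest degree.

The great circle lies in the plane with unit normal n̂ = (p₁ × p₂)/|p₁ × p₂|.
Here n̂_z ≈ -0.233; the vertex latitude is φ_max = arccos|n̂_z| ≈ 76.5°.

≈ 77°N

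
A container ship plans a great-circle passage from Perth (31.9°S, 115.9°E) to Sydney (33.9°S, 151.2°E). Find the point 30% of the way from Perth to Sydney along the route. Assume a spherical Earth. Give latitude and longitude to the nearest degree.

≈ (34°S, 126°E)

Convert each endpoint to a unit vector on the sphere (x = cos φ cos λ, y = cos φ sin λ, z = sin φ).
The central angle between the endpoints is δ = arccos(p₁·p₂) ≈ 0.516 rad (29.6°).
Interpolate at f = 0.30 with slerp weights a = sin((1−f)δ)/sin δ ≈ 0.716, b = sin(fδ)/sin δ ≈ 0.312.
p = a·p₁ + b·p₂ ≈ (-0.493, 0.672, -0.553); φ = arcsin(p_z) ≈ -33.56°, λ = atan2(p_y, p_x) ≈ 126.26°.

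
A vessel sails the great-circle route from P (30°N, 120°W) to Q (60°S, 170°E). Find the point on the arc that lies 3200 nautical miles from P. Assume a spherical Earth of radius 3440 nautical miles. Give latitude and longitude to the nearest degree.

≈ (18°S, 144°W)

Write both endpoints as unit vectors p₁, p₂ with components (cos φ cos λ, cos φ sin λ, sin φ).
The central angle between the endpoints is δ = arccos(p₁·p₂) ≈ 1.860 rad (106.6°). The total great-circle distance is δ·R ≈ 1.860 × 3440 ≈ 6397 nmi, so the target fraction is f = 3200/6397 ≈ 0.500.
Interpolate at f ≈ 0.500 with slerp weights a = sin((1−f)δ)/sin δ ≈ 0.836, b = sin(fδ)/sin δ ≈ 0.836.
p = a·p₁ + b·p₂ ≈ (-0.774, -0.554, -0.306); φ = arcsin(p_z) ≈ -17.84°, λ = atan2(p_y, p_x) ≈ -144.38°.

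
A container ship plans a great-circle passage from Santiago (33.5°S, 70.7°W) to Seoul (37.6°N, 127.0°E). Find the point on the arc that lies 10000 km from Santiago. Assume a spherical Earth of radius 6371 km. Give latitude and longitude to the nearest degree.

Write both endpoints as unit vectors p₁, p₂ with components (cos φ cos λ, cos φ sin λ, sin φ).
The central angle between the endpoints is δ = arccos(p₁·p₂) ≈ 2.881 rad (165.1°). The total great-circle distance is δ·R ≈ 2.881 × 6371 ≈ 18353 km, so the target fraction is f = 10000/18353 ≈ 0.545.
Interpolate at f ≈ 0.545 with slerp weights a = sin((1−f)δ)/sin δ ≈ 3.747, b = sin(fδ)/sin δ ≈ 3.877.
p = a·p₁ + b·p₂ ≈ (-0.816, -0.496, 0.297); φ = arcsin(p_z) ≈ 17.30°, λ = atan2(p_y, p_x) ≈ -148.71°.

≈ (17°N, 149°W)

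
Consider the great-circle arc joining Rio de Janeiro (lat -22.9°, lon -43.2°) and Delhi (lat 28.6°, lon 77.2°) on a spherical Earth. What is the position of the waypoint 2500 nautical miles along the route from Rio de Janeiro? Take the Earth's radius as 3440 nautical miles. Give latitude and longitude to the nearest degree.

From cos δ = sin φ₁ sin φ₂ + cos φ₁ cos φ₂ cos Δλ, the central angle is δ ≈ 2.209 rad (126.6°). The total great-circle distance is δ·R ≈ 2.209 × 3440 ≈ 7598 nmi, so the target fraction is f = 2500/7598 ≈ 0.329.
Interpolate at f ≈ 0.329 with slerp weights a = sin((1−f)δ)/sin δ ≈ 1.240, b = sin(fδ)/sin δ ≈ 0.827.
p = a·p₁ + b·p₂ ≈ (0.994, -0.074, -0.087); φ = arcsin(p_z) ≈ -4.97°, λ = atan2(p_y, p_x) ≈ -4.25°.

≈ lat -5°, lon -4°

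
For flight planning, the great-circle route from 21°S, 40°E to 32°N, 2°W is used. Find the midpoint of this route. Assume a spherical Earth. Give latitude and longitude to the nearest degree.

≈ 6°N, 20°E

Write both endpoints as unit vectors p₁, p₂ with components (cos φ cos λ, cos φ sin λ, sin φ).
The central angle between the endpoints is δ = arccos(p₁·p₂) ≈ 1.161 rad (66.5°).
Interpolate at f = 1/2 with slerp weights a = sin((1−f)δ)/sin δ ≈ 0.598, b = sin(fδ)/sin δ ≈ 0.598.
p = a·p₁ + b·p₂ ≈ (0.934, 0.341, 0.103); φ = arcsin(p_z) ≈ 5.89°, λ = atan2(p_y, p_x) ≈ 20.06°.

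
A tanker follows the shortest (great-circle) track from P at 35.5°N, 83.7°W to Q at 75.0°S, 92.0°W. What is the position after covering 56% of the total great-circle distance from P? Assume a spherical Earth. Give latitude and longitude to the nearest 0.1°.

≈ 26.4°S, 86.0°W

The haversine formula gives a central angle δ ≈ 1.931 rad (110.6°) between the endpoints.
Interpolate at f = 0.56 with slerp weights a = sin((1−f)δ)/sin δ ≈ 0.803, b = sin(fδ)/sin δ ≈ 0.943.
p = a·p₁ + b·p₂ ≈ (0.063, -0.893, -0.445); φ = arcsin(p_z) ≈ -26.42°, λ = atan2(p_y, p_x) ≈ -85.95°.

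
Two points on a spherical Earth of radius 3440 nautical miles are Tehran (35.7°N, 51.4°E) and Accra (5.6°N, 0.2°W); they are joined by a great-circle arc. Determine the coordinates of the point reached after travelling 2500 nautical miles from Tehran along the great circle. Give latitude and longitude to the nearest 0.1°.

≈ 14.7°N, 11.2°E

Write both endpoints as unit vectors p₁, p₂ with components (cos φ cos λ, cos φ sin λ, sin φ).
The central angle between the endpoints is δ = arccos(p₁·p₂) ≈ 0.978 rad (56.0°). The total great-circle distance is δ·R ≈ 0.978 × 3440 ≈ 3363 nmi, so the target fraction is f = 2500/3363 ≈ 0.743.
Interpolate at f ≈ 0.743 with slerp weights a = sin((1−f)δ)/sin δ ≈ 0.299, b = sin(fδ)/sin δ ≈ 0.801.
p = a·p₁ + b·p₂ ≈ (0.949, 0.187, 0.253); φ = arcsin(p_z) ≈ 14.65°, λ = atan2(p_y, p_x) ≈ 11.16°.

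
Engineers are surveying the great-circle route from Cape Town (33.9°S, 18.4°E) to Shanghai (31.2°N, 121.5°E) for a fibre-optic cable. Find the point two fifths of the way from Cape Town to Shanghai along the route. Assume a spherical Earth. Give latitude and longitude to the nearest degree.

From cos δ = sin φ₁ sin φ₂ + cos φ₁ cos φ₂ cos Δλ, the central angle is δ ≈ 2.037 rad (116.7°).
Interpolate at f = 2/5 with slerp weights a = sin((1−f)δ)/sin δ ≈ 1.052, b = sin(fδ)/sin δ ≈ 0.815.
p = a·p₁ + b·p₂ ≈ (0.465, 0.870, -0.165); φ = arcsin(p_z) ≈ -9.49°, λ = atan2(p_y, p_x) ≈ 61.89°.

≈ 9°S, 62°E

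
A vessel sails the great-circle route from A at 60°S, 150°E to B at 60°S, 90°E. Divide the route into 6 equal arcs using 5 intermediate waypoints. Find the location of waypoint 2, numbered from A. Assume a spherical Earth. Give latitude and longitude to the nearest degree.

≈ 63°S, 131°E

From cos δ = sin φ₁ sin φ₂ + cos φ₁ cos φ₂ cos Δλ, the central angle is δ ≈ 0.505 rad (29.0°).
Interpolate at f = 2/6 with slerp weights a = sin((1−f)δ)/sin δ ≈ 0.683, b = sin(fδ)/sin δ ≈ 0.346.
p = a·p₁ + b·p₂ ≈ (-0.296, 0.344, -0.891); φ = arcsin(p_z) ≈ -63.03°, λ = atan2(p_y, p_x) ≈ 130.69°.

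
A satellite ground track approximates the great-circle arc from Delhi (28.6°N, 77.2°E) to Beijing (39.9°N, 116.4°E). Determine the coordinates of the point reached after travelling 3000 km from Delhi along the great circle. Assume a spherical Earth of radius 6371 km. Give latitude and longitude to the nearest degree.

≈ 39°N, 107°E

Convert each endpoint to a unit vector on the sphere (x = cos φ cos λ, y = cos φ sin λ, z = sin φ).
The central angle between the endpoints is δ = arccos(p₁·p₂) ≈ 0.593 rad (34.0°). The total great-circle distance is δ·R ≈ 0.593 × 6371 ≈ 3781 km, so the target fraction is f = 3000/3781 ≈ 0.793.
Interpolate at f ≈ 0.793 with slerp weights a = sin((1−f)δ)/sin δ ≈ 0.219, b = sin(fδ)/sin δ ≈ 0.811.
p = a·p₁ + b·p₂ ≈ (-0.234, 0.745, 0.625); φ = arcsin(p_z) ≈ 38.68°, λ = atan2(p_y, p_x) ≈ 107.46°.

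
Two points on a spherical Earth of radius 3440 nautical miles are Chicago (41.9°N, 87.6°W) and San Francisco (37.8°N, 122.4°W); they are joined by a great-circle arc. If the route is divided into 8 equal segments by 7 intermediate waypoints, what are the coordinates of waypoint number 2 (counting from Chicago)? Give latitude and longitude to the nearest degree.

Convert each endpoint to a unit vector on the sphere (x = cos φ cos λ, y = cos φ sin λ, z = sin φ).
The central angle between the endpoints is δ = arccos(p₁·p₂) ≈ 0.468 rad (26.8°).
Interpolate at f = 2/8 with slerp weights a = sin((1−f)δ)/sin δ ≈ 0.762, b = sin(fδ)/sin δ ≈ 0.259.
p = a·p₁ + b·p₂ ≈ (-0.086, -0.740, 0.668); φ = arcsin(p_z) ≈ 41.89°, λ = atan2(p_y, p_x) ≈ -96.62°.

≈ 42°N, 97°W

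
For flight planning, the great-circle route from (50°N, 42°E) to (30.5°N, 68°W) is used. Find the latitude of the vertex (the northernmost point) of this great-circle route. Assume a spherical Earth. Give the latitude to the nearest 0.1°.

≈ 57.9°N

The great circle lies in the plane with unit normal n̂ = (p₁ × p₂)/|p₁ × p₂|.
Here n̂_z ≈ -0.531; the vertex latitude is φ_max = arccos|n̂_z| ≈ 57.9°.
Check via Clairaut: cos φ_max = |cos φ₁| · sin C = cos(50.0°)·sin(55.7°) ≈ 0.531, again giving ≈ 57.9°.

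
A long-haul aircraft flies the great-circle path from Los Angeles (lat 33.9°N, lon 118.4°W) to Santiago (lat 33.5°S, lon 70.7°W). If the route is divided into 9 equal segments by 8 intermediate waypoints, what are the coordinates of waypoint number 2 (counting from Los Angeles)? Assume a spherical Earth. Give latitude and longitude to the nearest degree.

≈ lat 19°N, lon 107°W

Convert each endpoint to a unit vector on the sphere (x = cos φ cos λ, y = cos φ sin λ, z = sin φ).
The central angle between the endpoints is δ = arccos(p₁·p₂) ≈ 1.412 rad (80.9°).
Interpolate at f = 2/9 with slerp weights a = sin((1−f)δ)/sin δ ≈ 0.902, b = sin(fδ)/sin δ ≈ 0.313.
p = a·p₁ + b·p₂ ≈ (-0.270, -0.904, 0.330); φ = arcsin(p_z) ≈ 19.29°, λ = atan2(p_y, p_x) ≈ -106.61°.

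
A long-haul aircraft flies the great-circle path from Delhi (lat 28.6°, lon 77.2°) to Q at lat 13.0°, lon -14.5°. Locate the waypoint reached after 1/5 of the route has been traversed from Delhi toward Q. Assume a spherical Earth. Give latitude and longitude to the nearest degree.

Convert each endpoint to a unit vector on the sphere (x = cos φ cos λ, y = cos φ sin λ, z = sin φ).
The central angle between the endpoints is δ = arccos(p₁·p₂) ≈ 1.488 rad (85.3°).
Interpolate at f = 1/5 with slerp weights a = sin((1−f)δ)/sin δ ≈ 0.932, b = sin(fδ)/sin δ ≈ 0.294.
p = a·p₁ + b·p₂ ≈ (0.459, 0.726, 0.512); φ = arcsin(p_z) ≈ 30.81°, λ = atan2(p_y, p_x) ≈ 57.70°.

≈ lat 31°, lon 58°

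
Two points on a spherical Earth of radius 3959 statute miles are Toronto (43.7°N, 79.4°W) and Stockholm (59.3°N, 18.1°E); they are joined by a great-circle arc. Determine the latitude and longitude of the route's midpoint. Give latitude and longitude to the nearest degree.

≈ (62°N, 42°W)

Convert each endpoint to a unit vector on the sphere (x = cos φ cos λ, y = cos φ sin λ, z = sin φ).
The central angle between the endpoints is δ = arccos(p₁·p₂) ≈ 0.993 rad (56.9°).
Interpolate at f = 1/2 with slerp weights a = sin((1−f)δ)/sin δ ≈ 0.569, b = sin(fδ)/sin δ ≈ 0.569.
p = a·p₁ + b·p₂ ≈ (0.352, -0.314, 0.882); φ = arcsin(p_z) ≈ 61.88°, λ = atan2(p_y, p_x) ≈ -41.76°.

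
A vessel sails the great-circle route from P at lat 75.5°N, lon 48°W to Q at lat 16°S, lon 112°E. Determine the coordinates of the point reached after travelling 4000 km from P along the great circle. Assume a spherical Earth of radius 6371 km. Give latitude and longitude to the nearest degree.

≈ lat 67°N, lon 98°E

Convert each endpoint to a unit vector on the sphere (x = cos φ cos λ, y = cos φ sin λ, z = sin φ).
The central angle between the endpoints is δ = arccos(p₁·p₂) ≈ 2.086 rad (119.5°). The total great-circle distance is δ·R ≈ 2.086 × 6371 ≈ 13292 km, so the target fraction is f = 4000/13292 ≈ 0.301.
Interpolate at f ≈ 0.301 with slerp weights a = sin((1−f)δ)/sin δ ≈ 1.142, b = sin(fδ)/sin δ ≈ 0.675.
p = a·p₁ + b·p₂ ≈ (-0.052, 0.389, 0.920); φ = arcsin(p_z) ≈ 66.88°, λ = atan2(p_y, p_x) ≈ 97.58°.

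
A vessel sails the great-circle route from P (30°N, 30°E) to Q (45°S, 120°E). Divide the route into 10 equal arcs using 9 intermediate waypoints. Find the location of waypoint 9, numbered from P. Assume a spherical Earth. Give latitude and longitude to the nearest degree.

≈ (40°S, 107°E)

Convert each endpoint to a unit vector on the sphere (x = cos φ cos λ, y = cos φ sin λ, z = sin φ).
The central angle between the endpoints is δ = arccos(p₁·p₂) ≈ 1.932 rad (110.7°).
Interpolate at f = 9/10 with slerp weights a = sin((1−f)δ)/sin δ ≈ 0.205, b = sin(fδ)/sin δ ≈ 1.054.
p = a·p₁ + b·p₂ ≈ (-0.219, 0.734, -0.643); φ = arcsin(p_z) ≈ -39.99°, λ = atan2(p_y, p_x) ≈ 106.58°.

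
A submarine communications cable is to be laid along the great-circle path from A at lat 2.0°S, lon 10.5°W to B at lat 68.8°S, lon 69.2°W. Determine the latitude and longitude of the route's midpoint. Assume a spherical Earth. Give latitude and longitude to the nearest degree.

The haversine formula gives a central angle δ ≈ 1.349 rad (77.3°) between the endpoints.
Interpolate at f = 1/2 with slerp weights a = sin((1−f)δ)/sin δ ≈ 0.640, b = sin(fδ)/sin δ ≈ 0.640.
p = a·p₁ + b·p₂ ≈ (0.711, -0.333, -0.619); φ = arcsin(p_z) ≈ -38.25°, λ = atan2(p_y, p_x) ≈ -25.09°.

≈ lat 38°S, lon 25°W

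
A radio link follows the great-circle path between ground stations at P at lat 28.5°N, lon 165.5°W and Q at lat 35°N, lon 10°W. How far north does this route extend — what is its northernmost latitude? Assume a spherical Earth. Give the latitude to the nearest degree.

The great circle lies in the plane with unit normal n̂ = (p₁ × p₂)/|p₁ × p₂|.
Here n̂_z ≈ +0.323; the vertex latitude is φ_max = arccos|n̂_z| ≈ 71.2°.

≈ 71°N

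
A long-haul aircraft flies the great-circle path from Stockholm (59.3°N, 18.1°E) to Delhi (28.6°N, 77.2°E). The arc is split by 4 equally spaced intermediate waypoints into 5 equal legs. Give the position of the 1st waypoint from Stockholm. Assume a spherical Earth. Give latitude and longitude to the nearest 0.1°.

Convert each endpoint to a unit vector on the sphere (x = cos φ cos λ, y = cos φ sin λ, z = sin φ).
The central angle between the endpoints is δ = arccos(p₁·p₂) ≈ 0.874 rad (50.1°).
Interpolate at f = 1/5 with slerp weights a = sin((1−f)δ)/sin δ ≈ 0.839, b = sin(fδ)/sin δ ≈ 0.227.
p = a·p₁ + b·p₂ ≈ (0.451, 0.327, 0.830); φ = arcsin(p_z) ≈ 56.12°, λ = atan2(p_y, p_x) ≈ 35.94°.

≈ 56.1°N, 35.9°E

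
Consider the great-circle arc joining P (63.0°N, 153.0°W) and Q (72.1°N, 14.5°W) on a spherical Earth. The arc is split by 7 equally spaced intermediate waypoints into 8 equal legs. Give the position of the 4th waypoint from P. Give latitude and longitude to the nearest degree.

Write both endpoints as unit vectors p₁, p₂ with components (cos φ cos λ, cos φ sin λ, sin φ).
The central angle between the endpoints is δ = arccos(p₁·p₂) ≈ 0.733 rad (42.0°).
Interpolate at f = 4/8 with slerp weights a = sin((1−f)δ)/sin δ ≈ 0.536, b = sin(fδ)/sin δ ≈ 0.536.
p = a·p₁ + b·p₂ ≈ (-0.057, -0.152, 0.987); φ = arcsin(p_z) ≈ 80.67°, λ = atan2(p_y, p_x) ≈ -110.70°.

≈ (81°N, 111°W)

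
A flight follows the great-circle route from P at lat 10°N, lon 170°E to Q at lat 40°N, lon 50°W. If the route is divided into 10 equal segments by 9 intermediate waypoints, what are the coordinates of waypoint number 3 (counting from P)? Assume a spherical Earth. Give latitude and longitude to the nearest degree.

≈ lat 38°N, lon 166°W

The haversine formula gives a central angle δ ≈ 2.056 rad (117.8°) between the endpoints.
Interpolate at f = 3/10 with slerp weights a = sin((1−f)δ)/sin δ ≈ 1.121, b = sin(fδ)/sin δ ≈ 0.654.
p = a·p₁ + b·p₂ ≈ (-0.765, -0.192, 0.615); φ = arcsin(p_z) ≈ 37.94°, λ = atan2(p_y, p_x) ≈ -165.91°.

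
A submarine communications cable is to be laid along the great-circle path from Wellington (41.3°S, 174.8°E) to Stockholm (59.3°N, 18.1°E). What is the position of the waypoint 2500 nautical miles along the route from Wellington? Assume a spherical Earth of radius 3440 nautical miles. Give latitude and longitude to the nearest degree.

≈ 4°S, 155°E

From cos δ = sin φ₁ sin φ₂ + cos φ₁ cos φ₂ cos Δλ, the central angle is δ ≈ 2.738 rad (156.9°). The total great-circle distance is δ·R ≈ 2.738 × 3440 ≈ 9420 nmi, so the target fraction is f = 2500/9420 ≈ 0.265.
Interpolate at f ≈ 0.265 with slerp weights a = sin((1−f)δ)/sin δ ≈ 2.305, b = sin(fδ)/sin δ ≈ 1.693.
p = a·p₁ + b·p₂ ≈ (-0.903, 0.425, -0.065); φ = arcsin(p_z) ≈ -3.74°, λ = atan2(p_y, p_x) ≈ 154.76°.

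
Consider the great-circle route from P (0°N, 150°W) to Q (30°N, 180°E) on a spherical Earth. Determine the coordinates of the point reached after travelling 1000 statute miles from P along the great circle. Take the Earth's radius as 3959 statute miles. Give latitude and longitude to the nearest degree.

≈ (11°N, 160°W)

The haversine formula gives a central angle δ ≈ 0.723 rad (41.4°) between the endpoints. The total great-circle distance is δ·R ≈ 0.723 × 3959 ≈ 2861 mi, so the target fraction is f = 1000/2861 ≈ 0.349.
Interpolate at f ≈ 0.349 with slerp weights a = sin((1−f)δ)/sin δ ≈ 0.685, b = sin(fδ)/sin δ ≈ 0.378.
p = a·p₁ + b·p₂ ≈ (-0.920, -0.342, 0.189); φ = arcsin(p_z) ≈ 10.89°, λ = atan2(p_y, p_x) ≈ -159.59°.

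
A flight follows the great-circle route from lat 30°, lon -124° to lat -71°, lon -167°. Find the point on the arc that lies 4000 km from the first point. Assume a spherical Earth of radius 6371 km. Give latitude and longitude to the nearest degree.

From cos δ = sin φ₁ sin φ₂ + cos φ₁ cos φ₂ cos Δλ, the central angle is δ ≈ 1.841 rad (105.5°). The total great-circle distance is δ·R ≈ 1.841 × 6371 ≈ 11727 km, so the target fraction is f = 4000/11727 ≈ 0.341.
Interpolate at f ≈ 0.341 with slerp weights a = sin((1−f)δ)/sin δ ≈ 0.972, b = sin(fδ)/sin δ ≈ 0.609.
p = a·p₁ + b·p₂ ≈ (-0.664, -0.742, -0.090); φ = arcsin(p_z) ≈ -5.19°, λ = atan2(p_y, p_x) ≈ -131.81°.

≈ lat -5°, lon -132°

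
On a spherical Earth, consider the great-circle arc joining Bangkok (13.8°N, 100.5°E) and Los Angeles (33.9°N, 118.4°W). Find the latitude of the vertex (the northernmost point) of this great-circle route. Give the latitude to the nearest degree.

≈ 54°N

The great circle lies in the plane with unit normal n̂ = (p₁ × p₂)/|p₁ × p₂|.
Here n̂_z ≈ +0.582; the vertex latitude is φ_max = arccos|n̂_z| ≈ 54.4°.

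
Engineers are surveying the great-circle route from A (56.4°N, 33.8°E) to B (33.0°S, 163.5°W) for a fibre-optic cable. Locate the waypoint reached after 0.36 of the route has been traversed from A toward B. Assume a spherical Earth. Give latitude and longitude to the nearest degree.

Write both endpoints as unit vectors p₁, p₂ with components (cos φ cos λ, cos φ sin λ, sin φ).
The central angle between the endpoints is δ = arccos(p₁·p₂) ≈ 2.683 rad (153.7°).
Interpolate at f = 0.36 with slerp weights a = sin((1−f)δ)/sin δ ≈ 2.236, b = sin(fδ)/sin δ ≈ 1.859.
p = a·p₁ + b·p₂ ≈ (-0.467, 0.245, 0.850); φ = arcsin(p_z) ≈ 58.17°, λ = atan2(p_y, p_x) ≈ 152.26°.

≈ (58°N, 152°E)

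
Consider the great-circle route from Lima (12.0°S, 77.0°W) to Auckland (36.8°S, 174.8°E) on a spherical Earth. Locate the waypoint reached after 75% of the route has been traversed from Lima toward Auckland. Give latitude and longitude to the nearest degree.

The haversine formula gives a central angle δ ≈ 1.691 rad (96.9°) between the endpoints.
Interpolate at f = 0.75 with slerp weights a = sin((1−f)δ)/sin δ ≈ 0.413, b = sin(fδ)/sin δ ≈ 0.962.
p = a·p₁ + b·p₂ ≈ (-0.676, -0.324, -0.662); φ = arcsin(p_z) ≈ -41.45°, λ = atan2(p_y, p_x) ≈ -154.38°.

≈ (41°S, 154°W)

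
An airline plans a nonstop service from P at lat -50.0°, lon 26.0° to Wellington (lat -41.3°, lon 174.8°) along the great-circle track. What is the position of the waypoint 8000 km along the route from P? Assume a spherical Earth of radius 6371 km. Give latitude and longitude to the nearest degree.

From cos δ = sin φ₁ sin φ₂ + cos φ₁ cos φ₂ cos Δλ, the central angle is δ ≈ 1.478 rad (84.7°). The total great-circle distance is δ·R ≈ 1.478 × 6371 ≈ 9417 km, so the target fraction is f = 8000/9417 ≈ 0.850.
Interpolate at f ≈ 0.850 with slerp weights a = sin((1−f)δ)/sin δ ≈ 0.222, b = sin(fδ)/sin δ ≈ 0.955.
p = a·p₁ + b·p₂ ≈ (-0.586, 0.127, -0.800); φ = arcsin(p_z) ≈ -53.12°, λ = atan2(p_y, p_x) ≈ 167.74°.

≈ lat -53°, lon 168°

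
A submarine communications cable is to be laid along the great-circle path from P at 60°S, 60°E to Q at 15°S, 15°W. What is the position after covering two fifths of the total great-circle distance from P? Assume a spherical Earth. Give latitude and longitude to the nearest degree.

Convert each endpoint to a unit vector on the sphere (x = cos φ cos λ, y = cos φ sin λ, z = sin φ).
The central angle between the endpoints is δ = arccos(p₁·p₂) ≈ 1.214 rad (69.6°).
Interpolate at f = 2/5 with slerp weights a = sin((1−f)δ)/sin δ ≈ 0.710, b = sin(fδ)/sin δ ≈ 0.498.
p = a·p₁ + b·p₂ ≈ (0.642, 0.183, -0.744); φ = arcsin(p_z) ≈ -48.09°, λ = atan2(p_y, p_x) ≈ 15.91°.

≈ 48°S, 16°E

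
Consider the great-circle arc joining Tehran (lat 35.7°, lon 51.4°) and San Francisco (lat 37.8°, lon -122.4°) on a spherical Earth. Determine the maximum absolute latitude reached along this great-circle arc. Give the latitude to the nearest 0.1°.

The great circle lies in the plane with unit normal n̂ = (p₁ × p₂)/|p₁ × p₂|.
Here n̂_z ≈ -0.072; the vertex latitude is φ_max = arccos|n̂_z| ≈ 85.9°.
Check via Clairaut: cos φ_max = |cos φ₁| · sin C = cos(35.7°)·sin(5.1°) ≈ 0.072, again giving ≈ 85.9°.

≈ 85.9°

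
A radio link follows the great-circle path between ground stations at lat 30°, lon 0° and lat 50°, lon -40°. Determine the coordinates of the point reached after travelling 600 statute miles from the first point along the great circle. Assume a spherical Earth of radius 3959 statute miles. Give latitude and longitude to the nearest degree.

Write both endpoints as unit vectors p₁, p₂ with components (cos φ cos λ, cos φ sin λ, sin φ).
The central angle between the endpoints is δ = arccos(p₁·p₂) ≈ 0.628 rad (36.0°). The total great-circle distance is δ·R ≈ 0.628 × 3959 ≈ 2485 mi, so the target fraction is f = 600/2485 ≈ 0.241.
Interpolate at f ≈ 0.241 with slerp weights a = sin((1−f)δ)/sin δ ≈ 0.780, b = sin(fδ)/sin δ ≈ 0.257.
p = a·p₁ + b·p₂ ≈ (0.802, -0.106, 0.587); φ = arcsin(p_z) ≈ 35.96°, λ = atan2(p_y, p_x) ≈ -7.54°.

≈ lat 36°, lon -8°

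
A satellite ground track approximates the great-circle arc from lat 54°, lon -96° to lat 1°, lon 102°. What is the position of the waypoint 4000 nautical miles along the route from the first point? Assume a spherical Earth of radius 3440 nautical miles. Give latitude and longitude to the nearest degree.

≈ lat 55°, lon 120°

Write both endpoints as unit vectors p₁, p₂ with components (cos φ cos λ, cos φ sin λ, sin φ).
The central angle between the endpoints is δ = arccos(p₁·p₂) ≈ 2.147 rad (123.0°). The total great-circle distance is δ·R ≈ 2.147 × 3440 ≈ 7386 nmi, so the target fraction is f = 4000/7386 ≈ 0.542.
Interpolate at f ≈ 0.542 with slerp weights a = sin((1−f)δ)/sin δ ≈ 0.993, b = sin(fδ)/sin δ ≈ 1.095.
p = a·p₁ + b·p₂ ≈ (-0.289, 0.490, 0.823); φ = arcsin(p_z) ≈ 55.34°, λ = atan2(p_y, p_x) ≈ 120.50°.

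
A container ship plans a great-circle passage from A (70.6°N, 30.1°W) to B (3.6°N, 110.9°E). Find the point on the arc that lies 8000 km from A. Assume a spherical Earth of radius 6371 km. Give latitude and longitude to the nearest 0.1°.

The haversine formula gives a central angle δ ≈ 1.771 rad (101.4°) between the endpoints. The total great-circle distance is δ·R ≈ 1.771 × 6371 ≈ 11280 km, so the target fraction is f = 8000/11280 ≈ 0.709.
Interpolate at f ≈ 0.709 with slerp weights a = sin((1−f)δ)/sin δ ≈ 0.502, b = sin(fδ)/sin δ ≈ 0.970.
p = a·p₁ + b·p₂ ≈ (-0.201, 0.821, 0.535); φ = arcsin(p_z) ≈ 32.33°, λ = atan2(p_y, p_x) ≈ 103.76°.

≈ (32.3°N, 103.8°E)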